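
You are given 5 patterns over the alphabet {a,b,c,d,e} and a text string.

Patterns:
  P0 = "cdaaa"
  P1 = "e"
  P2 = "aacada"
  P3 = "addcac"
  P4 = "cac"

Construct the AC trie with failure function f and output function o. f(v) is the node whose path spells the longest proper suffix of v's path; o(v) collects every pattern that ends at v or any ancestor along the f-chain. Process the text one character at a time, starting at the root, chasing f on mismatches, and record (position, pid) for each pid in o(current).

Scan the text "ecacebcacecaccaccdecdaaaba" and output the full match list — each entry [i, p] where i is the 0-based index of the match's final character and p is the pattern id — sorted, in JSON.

Build:
Trie (insert patterns):
  n0 'ε': a→7 c→1 e→6
  n1 'c': a→18 d→2
  n2 'cd': a→3
  n3 'cda': a→4
  n4 'cdaa': a→5
  n5 'cdaaa': ·  ←P0
  n6 'e': ·  ←P1
  n7 'a': a→8 d→13
  n8 'aa': c→9
  n9 'aac': a→10
  n10 'aaca': d→11
  n11 'aacad': a→12
  n12 'aacada': ·  ←P2
  n13 'ad': d→14
  n14 'add': c→15
  n15 'addc': a→16
  n16 'addca': c→17
  n17 'addcac': ·  ←P3
  n18 'ca': c→19
  n19 'cac': ·  ←P4

Failure links (BFS by depth):
  n1('c'): parent n0 fail=0; on 'c' 0 → fail=0;  out ∅∪∅=∅
  n6('e'): parent n0 fail=0; on 'e' 0 → fail=0;  out {1}∪∅={1}
  n7('a'): parent n0 fail=0; on 'a' 0 → fail=0;  out ∅∪∅=∅
  n2('cd'): parent n1 fail=0; on 'd' 0 → fail=0;  out ∅∪∅=∅
  n8('aa'): parent n7 fail=0; on 'a' 0 → fail=7;  out ∅∪∅=∅
  n13('ad'): parent n7 fail=0; on 'd' 0 → fail=0;  out ∅∪∅=∅
  n18('ca'): parent n1 fail=0; on 'a' 0 → fail=7;  out ∅∪∅=∅
  n3('cda'): parent n2 fail=0; on 'a' 0 → fail=7;  out ∅∪∅=∅
  n9('aac'): parent n8 fail=7; on 'c' 7→0 → fail=1;  out ∅∪∅=∅
  n14('add'): parent n13 fail=0; on 'd' 0 → fail=0;  out ∅∪∅=∅
  n19('cac'): parent n18 fail=7; on 'c' 7→0 → fail=1;  out {4}∪∅={4}
  n4('cdaa'): parent n3 fail=7; on 'a' 7 → fail=8;  out ∅∪∅=∅
  n10('aaca'): parent n9 fail=1; on 'a' 1 → fail=18;  out ∅∪∅=∅
  n15('addc'): parent n14 fail=0; on 'c' 0 → fail=1;  out ∅∪∅=∅
  n5('cdaaa'): parent n4 fail=8; on 'a' 8→7 → fail=8;  out {0}∪∅={0}
  n11('aacad'): parent n10 fail=18; on 'd' 18→7 → fail=13;  out ∅∪∅=∅
  n16('addca'): parent n15 fail=1; on 'a' 1 → fail=18;  out ∅∪∅=∅
  n12('aacada'): parent n11 fail=13; on 'a' 13→0 → fail=7;  out {2}∪∅={2}
  n17('addcac'): parent n16 fail=18; on 'c' 18 → fail=19;  out {3}∪{4}={3,4}

Run:
i=0 'e': node 0→6  → match P1@[0:0]
i=1 'c': node 6→1 ·f
i=2 'a': node 1→18
i=3 'c': node 18→19  → match P4@[1:3]
i=4 'e': node 19→6 ·f  → match P1@[4:4]
i=5 'b': node 6→0 ·f
i=6 'c': node 0→1
i=7 'a': node 1→18
i=8 'c': node 18→19  → match P4@[6:8]
i=9 'e': node 19→6 ·f  → match P1@[9:9]
i=10 'c': node 6→1 ·f
i=11 'a': node 1→18
i=12 'c': node 18→19  → match P4@[10:12]
i=13 'c': node 19→1 ·f
i=14 'a': node 1→18
i=15 'c': node 18→19  → match P4@[13:15]
i=16 'c': node 19→1 ·f
i=17 'd': node 1→2
i=18 'e': node 2→6 ·f  → match P1@[18:18]
i=19 'c': node 6→1 ·f
i=20 'd': node 1→2
i=21 'a': node 2→3
i=22 'a': node 3→4
i=23 'a': node 4→5  → match P0@[19:23]
i=24 'b': node 5→0 ·f
i=25 'a': node 0→7

Result: [[0,1],[3,4],[4,1],[8,4],[9,1],[12,4],[15,4],[18,1],[23,0]]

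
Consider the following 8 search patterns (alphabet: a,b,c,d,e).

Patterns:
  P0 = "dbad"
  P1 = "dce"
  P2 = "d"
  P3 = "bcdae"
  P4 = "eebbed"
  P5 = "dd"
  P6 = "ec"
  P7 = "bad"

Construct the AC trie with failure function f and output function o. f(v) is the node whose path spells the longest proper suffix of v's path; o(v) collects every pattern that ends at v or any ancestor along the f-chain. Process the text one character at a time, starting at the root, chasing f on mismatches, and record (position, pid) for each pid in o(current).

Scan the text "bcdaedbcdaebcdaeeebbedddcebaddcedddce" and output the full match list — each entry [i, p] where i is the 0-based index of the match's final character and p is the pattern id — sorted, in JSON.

Build automaton:
Trie nodes:
  0='ε' goto b→7 d→1 e→12
  1='d' goto b→2 c→5 d→18  ←P2
  2='db' goto a→3
  3='dba' goto d→4
  4='dbad' goto ·  ←P0
  5='dc' goto e→6
  6='dce' goto ·  ←P1
  7='b' goto a→20 c→8
  8='bc' goto d→9
  9='bcd' goto a→10
  10='bcda' goto e→11
  11='bcdae' goto ·  ←P3
  12='e' goto c→19 e→13
  13='ee' goto b→14
  14='eeb' goto b→15
  15='eebb' goto e→16
  16='eebbe' goto d→17
  17='eebbed' goto ·  ←P4
  18='dd' goto ·  ←P5
  19='ec' goto ·  ←P6
  20='ba' goto d→21
  21='bad' goto ·  ←P7

Failure links (BFS by depth):
  n1('d'): parent n0 fail=0; on 'd' 0 → fail=0;  out {2}∪∅={2}
  n7('b'): parent n0 fail=0; on 'b' 0 → fail=0;  out ∅∪∅=∅
  n12('e'): parent n0 fail=0; on 'e' 0 → fail=0;  out ∅∪∅=∅
  n2('db'): parent n1 fail=0; on 'b' 0 → fail=7;  out ∅∪∅=∅
  n5('dc'): parent n1 fail=0; on 'c' 0 → fail=0;  out ∅∪∅=∅
  n8('bc'): parent n7 fail=0; on 'c' 0 → fail=0;  out ∅∪∅=∅
  n13('ee'): parent n12 fail=0; on 'e' 0 → fail=12;  out ∅∪∅=∅
  n18('dd'): parent n1 fail=0; on 'd' 0 → fail=1;  out {5}∪{2}={2,5}
  n19('ec'): parent n12 fail=0; on 'c' 0 → fail=0;  out {6}∪∅={6}
  n20('ba'): parent n7 fail=0; on 'a' 0 → fail=0;  out ∅∪∅=∅
  n3('dba'): parent n2 fail=7; on 'a' 7 → fail=20;  out ∅∪∅=∅
  n6('dce'): parent n5 fail=0; on 'e' 0 → fail=12;  out {1}∪∅={1}
  n9('bcd'): parent n8 fail=0; on 'd' 0 → fail=1;  out ∅∪{2}={2}
  n14('eeb'): parent n13 fail=12; on 'b' 12→0 → fail=7;  out ∅∪∅=∅
  n21('bad'): parent n20 fail=0; on 'd' 0 → fail=1;  out {7}∪{2}={2,7}
  n4('dbad'): parent n3 fail=20; on 'd' 20 → fail=21;  out {0}∪{2,7}={0,2,7}
  n10('bcda'): parent n9 fail=1; on 'a' 1→0 → fail=0;  out ∅∪∅=∅
  n15('eebb'): parent n14 fail=7; on 'b' 7→0 → fail=7;  out ∅∪∅=∅
  n11('bcdae'): parent n10 fail=0; on 'e' 0 → fail=12;  out {3}∪∅={3}
  n16('eebbe'): parent n15 fail=7; on 'e' 7→0 → fail=12;  out ∅∪∅=∅
  n17('eebbed'): parent n16 fail=12; on 'd' 12→0 → fail=1;  out {4}∪{2}={2,4}

Scan:
i=0 'b': node 0→7
i=1 'c': node 7→8
i=2 'd': node 8→9  → match P2@[2:2]
i=3 'a': node 9→10
i=4 'e': node 10→11  → match P3@[0:4]
i=5 'd': node 11→1 (via fail)  → match P2@[5:5]
i=6 'b': node 1→2
i=7 'c': node 2→8 (via fail)
i=8 'd': node 8→9  → match P2@[8:8]
i=9 'a': node 9→10
i=10 'e': node 10→11  → match P3@[6:10]
i=11 'b': node 11→7 (via fail)
i=12 'c': node 7→8
i=13 'd': node 8→9  → match P2@[13:13]
i=14 'a': node 9→10
i=15 'e': node 10→11  → match P3@[11:15]
i=16 'e': node 11→13 (via fail)
i=17 'e': node 13→13 (via fail)
i=18 'b': node 13→14
i=19 'b': node 14→15
i=20 'e': node 15→16
i=21 'd': node 16→17  → match P2@[21:21],P4@[16:21]
i=22 'd': node 17→18 (via fail)  → match P2@[22:22],P5@[21:22]
i=23 'd': node 18→18 (via fail)  → match P2@[23:23],P5@[22:23]
i=24 'c': node 18→5 (via fail)
i=25 'e': node 5→6  → match P1@[23:25]
i=26 'b': node 6→7 (via fail)
i=27 'a': node 7→20
i=28 'd': node 20→21  → match P2@[28:28],P7@[26:28]
i=29 'd': node 21→18 (via fail)  → match P2@[29:29],P5@[28:29]
i=30 'c': node 18→5 (via fail)
i=31 'e': node 5→6  → match P1@[29:31]
i=32 'd': node 6→1 (via fail)  → match P2@[32:32]
i=33 'd': node 1→18  → match P2@[33:33],P5@[32:33]
i=34 'd': node 18→18 (via fail)  → match P2@[34:34],P5@[33:34]
i=35 'c': node 18→5 (via fail)
i=36 'e': node 5→6  → match P1@[34:36]

All matches (sorted): [[2,2],[4,3],[5,2],[8,2],[10,3],[13,2],[15,3],[21,2],[21,4],[22,2],[22,5],[23,2],[23,5],[25,1],[28,2],[28,7],[29,2],[29,5],[31,1],[32,2],[33,2],[33,5],[34,2],[34,5],[36,1]]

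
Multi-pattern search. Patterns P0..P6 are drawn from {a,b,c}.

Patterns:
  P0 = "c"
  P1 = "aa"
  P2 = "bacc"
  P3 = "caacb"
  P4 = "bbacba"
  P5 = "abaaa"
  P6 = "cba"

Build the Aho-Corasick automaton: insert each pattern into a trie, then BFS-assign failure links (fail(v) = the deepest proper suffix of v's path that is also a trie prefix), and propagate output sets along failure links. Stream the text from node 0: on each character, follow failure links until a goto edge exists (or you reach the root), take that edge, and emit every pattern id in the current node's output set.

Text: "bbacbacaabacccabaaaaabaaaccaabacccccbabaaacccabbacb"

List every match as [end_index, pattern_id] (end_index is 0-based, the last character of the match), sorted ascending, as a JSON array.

Build automaton:
Trie nodes:
  n0 'ε': a→2 b→4 c→1
  n1 'c': a→8 b→21  [P0 ends]
  n2 'a': a→3 b→17
  n3 'aa': ·  [P1 ends]
  n4 'b': a→5 b→12
  n5 'ba': c→6
  n6 'bac': c→7
  n7 'bacc': ·  [P2 ends]
  n8 'ca': a→9
  n9 'caa': c→10
  n10 'caac': b→11
  n11 'caacb': ·  [P3 ends]
  n12 'bb': a→13
  n13 'bba': c→14
  n14 'bbac': b→15
  n15 'bbacb': a→16
  n16 'bbacba': ·  [P4 ends]
  n17 'ab': a→18
  n18 'aba': a→19
  n19 'abaa': a→20
  n20 'abaaa': ·  [P5 ends]
  n21 'cb': a→22
  n22 'cba': ·  [P6 ends]

BFS fail/out derivation:
  n1('c'): parent n0 fail=0; on 'c' 0 → fail=0;  out {0}∪∅={0}
  n2('a'): parent n0 fail=0; on 'a' 0 → fail=0;  out ∅∪∅=∅
  n4('b'): parent n0 fail=0; on 'b' 0 → fail=0;  out ∅∪∅=∅
  n3('aa'): parent n2 fail=0; on 'a' 0 → fail=2;  out {1}∪∅={1}
  n5('ba'): parent n4 fail=0; on 'a' 0 → fail=2;  out ∅∪∅=∅
  n8('ca'): parent n1 fail=0; on 'a' 0 → fail=2;  out ∅∪∅=∅
  n12('bb'): parent n4 fail=0; on 'b' 0 → fail=4;  out ∅∪∅=∅
  n17('ab'): parent n2 fail=0; on 'b' 0 → fail=4;  out ∅∪∅=∅
  n21('cb'): parent n1 fail=0; on 'b' 0 → fail=4;  out ∅∪∅=∅
  n6('bac'): parent n5 fail=2; on 'c' 2→0 → fail=1;  out ∅∪{0}={0}
  n9('caa'): parent n8 fail=2; on 'a' 2 → fail=3;  out ∅∪{1}={1}
  n13('bba'): parent n12 fail=4; on 'a' 4 → fail=5;  out ∅∪∅=∅
  n18('aba'): parent n17 fail=4; on 'a' 4 → fail=5;  out ∅∪∅=∅
  n22('cba'): parent n21 fail=4; on 'a' 4 → fail=5;  out {6}∪∅={6}
  n7('bacc'): parent n6 fail=1; on 'c' 1→0 → fail=1;  out {2}∪{0}={0,2}
  n10('caac'): parent n9 fail=3; on 'c' 3→2→0 → fail=1;  out ∅∪{0}={0}
  n14('bbac'): parent n13 fail=5; on 'c' 5 → fail=6;  out ∅∪{0}={0}
  n19('abaa'): parent n18 fail=5; on 'a' 5→2 → fail=3;  out ∅∪{1}={1}
  n11('caacb'): parent n10 fail=1; on 'b' 1 → fail=21;  out {3}∪∅={3}
  n15('bbacb'): parent n14 fail=6; on 'b' 6→1 → fail=21;  out ∅∪∅=∅
  n20('abaaa'): parent n19 fail=3; on 'a' 3→2 → fail=3;  out {5}∪{1}={1,5}
  n16('bbacba'): parent n15 fail=21; on 'a' 21 → fail=22;  out {4}∪{6}={4,6}

Text stream:
pos 0 'b': at 4
pos 1 'b': at 12
pos 2 'a': at 13
pos 3 'c': at 14  ** P0@[3:3]
pos 4 'b': at 15
pos 5 'a': at 16  ** P4@[0:5],P6@[3:5]
pos 6 'c': at 6 (fail-walked)  ** P0@[6:6]
pos 7 'a': at 8 (fail-walked)
pos 8 'a': at 9  ** P1@[7:8]
pos 9 'b': at 17 (fail-walked)
pos 10 'a': at 18
pos 11 'c': at 6 (fail-walked)  ** P0@[11:11]
pos 12 'c': at 7  ** P0@[12:12],P2@[9:12]
pos 13 'c': at 1 (fail-walked)  ** P0@[13:13]
pos 14 'a': at 8
pos 15 'b': at 17 (fail-walked)
pos 16 'a': at 18
pos 17 'a': at 19  ** P1@[16:17]
pos 18 'a': at 20  ** P1@[17:18],P5@[14:18]
pos 19 'a': at 3 (fail-walked)  ** P1@[18:19]
pos 20 'a': at 3 (fail-walked)  ** P1@[19:20]
pos 21 'b': at 17 (fail-walked)
pos 22 'a': at 18
pos 23 'a': at 19  ** P1@[22:23]
pos 24 'a': at 20  ** P1@[23:24],P5@[20:24]
pos 25 'c': at 1 (fail-walked)  ** P0@[25:25]
pos 26 'c': at 1 (fail-walked)  ** P0@[26:26]
pos 27 'a': at 8
pos 28 'a': at 9  ** P1@[27:28]
pos 29 'b': at 17 (fail-walked)
pos 30 'a': at 18
pos 31 'c': at 6 (fail-walked)  ** P0@[31:31]
pos 32 'c': at 7  ** P0@[32:32],P2@[29:32]
pos 33 'c': at 1 (fail-walked)  ** P0@[33:33]
pos 34 'c': at 1 (fail-walked)  ** P0@[34:34]
pos 35 'c': at 1 (fail-walked)  ** P0@[35:35]
pos 36 'b': at 21
pos 37 'a': at 22  ** P6@[35:37]
pos 38 'b': at 17 (fail-walked)
pos 39 'a': at 18
pos 40 'a': at 19  ** P1@[39:40]
pos 41 'a': at 20  ** P1@[40:41],P5@[37:41]
pos 42 'c': at 1 (fail-walked)  ** P0@[42:42]
pos 43 'c': at 1 (fail-walked)  ** P0@[43:43]
pos 44 'c': at 1 (fail-walked)  ** P0@[44:44]
pos 45 'a': at 8
pos 46 'b': at 17 (fail-walked)
pos 47 'b': at 12 (fail-walked)
pos 48 'a': at 13
pos 49 'c': at 14  ** P0@[49:49]
pos 50 'b': at 15

Matches: [[3,0],[5,4],[5,6],[6,0],[8,1],[11,0],[12,0],[12,2],[13,0],[17,1],[18,1],[18,5],[19,1],[20,1],[23,1],[24,1],[24,5],[25,0],[26,0],[28,1],[31,0],[32,0],[32,2],[33,0],[34,0],[35,0],[37,6],[40,1],[41,1],[41,5],[42,0],[43,0],[44,0],[49,0]]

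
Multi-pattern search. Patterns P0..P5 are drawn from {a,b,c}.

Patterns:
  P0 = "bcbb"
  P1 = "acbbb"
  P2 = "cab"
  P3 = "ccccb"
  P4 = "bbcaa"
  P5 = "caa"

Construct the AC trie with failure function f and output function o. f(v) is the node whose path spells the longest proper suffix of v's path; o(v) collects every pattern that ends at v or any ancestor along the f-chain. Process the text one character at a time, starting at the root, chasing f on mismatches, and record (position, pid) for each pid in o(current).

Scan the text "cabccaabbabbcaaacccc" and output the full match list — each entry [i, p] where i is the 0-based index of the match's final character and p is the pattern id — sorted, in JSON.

Construct AC machine:
Trie nodes:
  0='ε' goto a→5 b→1 c→10
  1='b' goto b→17 c→2
  2='bc' goto b→3
  3='bcb' goto b→4
  4='bcbb' goto ·  [P0 ends]
  5='a' goto c→6
  6='ac' goto b→7
  7='acb' goto b→8
  8='acbb' goto b→9
  9='acbbb' goto ·  [P1 ends]
  10='c' goto a→11 c→13
  11='ca' goto a→21 b→12
  12='cab' goto ·  [P2 ends]
  13='cc' goto c→14
  14='ccc' goto c→15
  15='cccc' goto b→16
  16='ccccb' goto ·  [P3 ends]
  17='bb' goto c→18
  18='bbc' goto a→19
  19='bbca' goto a→20
  20='bbcaa' goto ·  [P4 ends]
  21='caa' goto ·  [P5 ends]

BFS fail/out derivation:
  fail(1) 'b': from fail(0)=0 chase 'b': 0 ⇒ 0;  out=∅∪out(0)=∅
  fail(5) 'a': from fail(0)=0 chase 'a': 0 ⇒ 0;  out=∅∪out(0)=∅
  fail(10) 'c': from fail(0)=0 chase 'c': 0 ⇒ 0;  out=∅∪out(0)=∅
  fail(2) 'bc': from fail(1)=0 chase 'c': 0 ⇒ 10;  out=∅∪out(10)=∅
  fail(6) 'ac': from fail(5)=0 chase 'c': 0 ⇒ 10;  out=∅∪out(10)=∅
  fail(11) 'ca': from fail(10)=0 chase 'a': 0 ⇒ 5;  out=∅∪out(5)=∅
  fail(13) 'cc': from fail(10)=0 chase 'c': 0 ⇒ 10;  out=∅∪out(10)=∅
  fail(17) 'bb': from fail(1)=0 chase 'b': 0 ⇒ 1;  out=∅∪out(1)=∅
  fail(3) 'bcb': from fail(2)=10 chase 'b': 10→0 ⇒ 1;  out=∅∪out(1)=∅
  fail(7) 'acb': from fail(6)=10 chase 'b': 10→0 ⇒ 1;  out=∅∪out(1)=∅
  fail(12) 'cab': from fail(11)=5 chase 'b': 5→0 ⇒ 1;  out={2}∪out(1)={2}
  fail(14) 'ccc': from fail(13)=10 chase 'c': 10 ⇒ 13;  out=∅∪out(13)=∅
  fail(18) 'bbc': from fail(17)=1 chase 'c': 1 ⇒ 2;  out=∅∪out(2)=∅
  fail(21) 'caa': from fail(11)=5 chase 'a': 5→0 ⇒ 5;  out={5}∪out(5)={5}
  fail(4) 'bcbb': from fail(3)=1 chase 'b': 1 ⇒ 17;  out={0}∪out(17)={0}
  fail(8) 'acbb': from fail(7)=1 chase 'b': 1 ⇒ 17;  out=∅∪out(17)=∅
  fail(15) 'cccc': from fail(14)=13 chase 'c': 13 ⇒ 14;  out=∅∪out(14)=∅
  fail(19) 'bbca': from fail(18)=2 chase 'a': 2→10 ⇒ 11;  out=∅∪out(11)=∅
  fail(9) 'acbbb': from fail(8)=17 chase 'b': 17→1 ⇒ 17;  out={1}∪out(17)={1}
  fail(16) 'ccccb': from fail(15)=14 chase 'b': 14→13→10→0 ⇒ 1;  out={3}∪out(1)={3}
  fail(20) 'bbcaa': from fail(19)=11 chase 'a': 11 ⇒ 21;  out={4}∪out(21)={4,5}

Scan:
pos 0 'c': at 10
pos 1 'a': at 11
pos 2 'b': at 12  → match P2@[0:2]
pos 3 'c': at 2 (fail-walked)
pos 4 'c': at 13 (fail-walked)
pos 5 'a': at 11 (fail-walked)
pos 6 'a': at 21  → match P5@[4:6]
pos 7 'b': at 1 (fail-walked)
pos 8 'b': at 17
pos 9 'a': at 5 (fail-walked)
pos 10 'b': at 1 (fail-walked)
pos 11 'b': at 17
pos 12 'c': at 18
pos 13 'a': at 19
pos 14 'a': at 20  → match P4@[10:14],P5@[12:14]
pos 15 'a': at 5 (fail-walked)
pos 16 'c': at 6
pos 17 'c': at 13 (fail-walked)
pos 18 'c': at 14
pos 19 'c': at 15

Matches: [[2,2],[6,5],[14,4],[14,5]]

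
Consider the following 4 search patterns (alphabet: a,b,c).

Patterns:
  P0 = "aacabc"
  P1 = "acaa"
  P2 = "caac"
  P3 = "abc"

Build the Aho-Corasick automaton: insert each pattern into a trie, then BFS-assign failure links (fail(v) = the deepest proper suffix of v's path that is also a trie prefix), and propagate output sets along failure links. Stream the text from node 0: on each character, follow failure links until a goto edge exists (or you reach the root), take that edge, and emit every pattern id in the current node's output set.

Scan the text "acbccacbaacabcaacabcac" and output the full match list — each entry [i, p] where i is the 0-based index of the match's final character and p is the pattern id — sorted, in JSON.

Construct AC machine:
Trie (insert patterns):
  n0 'ε': a→1 c→10
  n1 'a': a→2 b→14 c→7
  n2 'aa': c→3
  n3 'aac': a→4
  n4 'aaca': b→5
  n5 'aacab': c→6
  n6 'aacabc': ·  ←P0
  n7 'ac': a→8
  n8 'aca': a→9
  n9 'acaa': ·  ←P1
  n10 'c': a→11
  n11 'ca': a→12
  n12 'caa': c→13
  n13 'caac': ·  ←P2
  n14 'ab': c→15
  n15 'abc': ·  ←P3

BFS fail/out derivation:
  fail(1) 'a': from fail(0)=0 chase 'a': 0 ⇒ 0;  out=∅∪out(0)=∅
  fail(10) 'c': from fail(0)=0 chase 'c': 0 ⇒ 0;  out=∅∪out(0)=∅
  fail(2) 'aa': from fail(1)=0 chase 'a': 0 ⇒ 1;  out=∅∪out(1)=∅
  fail(7) 'ac': from fail(1)=0 chase 'c': 0 ⇒ 10;  out=∅∪out(10)=∅
  fail(11) 'ca': from fail(10)=0 chase 'a': 0 ⇒ 1;  out=∅∪out(1)=∅
  fail(14) 'ab': from fail(1)=0 chase 'b': 0 ⇒ 0;  out=∅∪out(0)=∅
  fail(3) 'aac': from fail(2)=1 chase 'c': 1 ⇒ 7;  out=∅∪out(7)=∅
  fail(8) 'aca': from fail(7)=10 chase 'a': 10 ⇒ 11;  out=∅∪out(11)=∅
  fail(12) 'caa': from fail(11)=1 chase 'a': 1 ⇒ 2;  out=∅∪out(2)=∅
  fail(15) 'abc': from fail(14)=0 chase 'c': 0 ⇒ 10;  out={3}∪out(10)={3}
  fail(4) 'aaca': from fail(3)=7 chase 'a': 7 ⇒ 8;  out=∅∪out(8)=∅
  fail(9) 'acaa': from fail(8)=11 chase 'a': 11 ⇒ 12;  out={1}∪out(12)={1}
  fail(13) 'caac': from fail(12)=2 chase 'c': 2 ⇒ 3;  out={2}∪out(3)={2}
  fail(5) 'aacab': from fail(4)=8 chase 'b': 8→11→1 ⇒ 14;  out=∅∪out(14)=∅
  fail(6) 'aacabc': from fail(5)=14 chase 'c': 14 ⇒ 15;  out={0}∪out(15)={0,3}

Text stream:
pos 0 'a': at 1
pos 1 'c': at 7
pos 2 'b': at 0 (via fail)
pos 3 'c': at 10
pos 4 'c': at 10 (via fail)
pos 5 'a': at 11
pos 6 'c': at 7 (via fail)
pos 7 'b': at 0 (via fail)
pos 8 'a': at 1
pos 9 'a': at 2
pos 10 'c': at 3
pos 11 'a': at 4
pos 12 'b': at 5
pos 13 'c': at 6  → match P0@[8:13],P3@[11:13]
pos 14 'a': at 11 (via fail)
pos 15 'a': at 12
pos 16 'c': at 13  → match P2@[13:16]
pos 17 'a': at 4 (via fail)
pos 18 'b': at 5
pos 19 'c': at 6  → match P0@[14:19],P3@[17:19]
pos 20 'a': at 11 (via fail)
pos 21 'c': at 7 (via fail)

Result: [[13,0],[13,3],[16,2],[19,0],[19,3]]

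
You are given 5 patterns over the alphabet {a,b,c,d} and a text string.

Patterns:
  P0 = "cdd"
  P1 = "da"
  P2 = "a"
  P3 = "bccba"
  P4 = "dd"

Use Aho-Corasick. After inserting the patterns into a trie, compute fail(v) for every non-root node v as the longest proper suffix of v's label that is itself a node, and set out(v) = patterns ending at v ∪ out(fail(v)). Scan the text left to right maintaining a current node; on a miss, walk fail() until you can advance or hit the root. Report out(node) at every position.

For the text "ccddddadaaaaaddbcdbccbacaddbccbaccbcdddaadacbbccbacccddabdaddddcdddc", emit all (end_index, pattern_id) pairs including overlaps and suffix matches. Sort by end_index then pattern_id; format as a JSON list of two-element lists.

Build automaton:
Trie nodes:
  n0 'ε': a→6 b→7 c→1 d→4
  n1 'c': d→2
  n2 'cd': d→3
  n3 'cdd': ·  ←P0
  n4 'd': a→5 d→12
  n5 'da': ·  ←P1
  n6 'a': ·  ←P2
  n7 'b': c→8
  n8 'bc': c→9
  n9 'bcc': b→10
  n10 'bccb': a→11
  n11 'bccba': ·  ←P3
  n12 'dd': ·  ←P4

Failure links (BFS by depth):
  n1('c'): parent n0 fail=0; on 'c' 0 → fail=0;  out ∅∪∅=∅
  n4('d'): parent n0 fail=0; on 'd' 0 → fail=0;  out ∅∪∅=∅
  n6('a'): parent n0 fail=0; on 'a' 0 → fail=0;  out {2}∪∅={2}
  n7('b'): parent n0 fail=0; on 'b' 0 → fail=0;  out ∅∪∅=∅
  n2('cd'): parent n1 fail=0; on 'd' 0 → fail=4;  out ∅∪∅=∅
  n5('da'): parent n4 fail=0; on 'a' 0 → fail=6;  out {1}∪{2}={1,2}
  n8('bc'): parent n7 fail=0; on 'c' 0 → fail=1;  out ∅∪∅=∅
  n12('dd'): parent n4 fail=0; on 'd' 0 → fail=4;  out {4}∪∅={4}
  n3('cdd'): parent n2 fail=4; on 'd' 4 → fail=12;  out {0}∪{4}={0,4}
  n9('bcc'): parent n8 fail=1; on 'c' 1→0 → fail=1;  out ∅∪∅=∅
  n10('bccb'): parent n9 fail=1; on 'b' 1→0 → fail=7;  out ∅∪∅=∅
  n11('bccba'): parent n10 fail=7; on 'a' 7→0 → fail=6;  out {3}∪{2}={2,3}

Run:
[0] read 'c'  n0⇒n1
[1] read 'c'  n1⇒n1 (via fail)
[2] read 'd'  n1⇒n2
[3] read 'd'  n2⇒n3  emit P0@[1:3],P4@[2:3]
[4] read 'd'  n3⇒n12 (via fail)  emit P4@[3:4]
[5] read 'd'  n12⇒n12 (via fail)  emit P4@[4:5]
[6] read 'a'  n12⇒n5 (via fail)  emit P1@[5:6],P2@[6:6]
[7] read 'd'  n5⇒n4 (via fail)
[8] read 'a'  n4⇒n5  emit P1@[7:8],P2@[8:8]
[9] read 'a'  n5⇒n6 (via fail)  emit P2@[9:9]
[10] read 'a'  n6⇒n6 (via fail)  emit P2@[10:10]
[11] read 'a'  n6⇒n6 (via fail)  emit P2@[11:11]
[12] read 'a'  n6⇒n6 (via fail)  emit P2@[12:12]
[13] read 'd'  n6⇒n4 (via fail)
[14] read 'd'  n4⇒n12  emit P4@[13:14]
[15] read 'b'  n12⇒n7 (via fail)
[16] read 'c'  n7⇒n8
[17] read 'd'  n8⇒n2 (via fail)
[18] read 'b'  n2⇒n7 (via fail)
[19] read 'c'  n7⇒n8
[20] read 'c'  n8⇒n9
[21] read 'b'  n9⇒n10
[22] read 'a'  n10⇒n11  emit P2@[22:22],P3@[18:22]
[23] read 'c'  n11⇒n1 (via fail)
[24] read 'a'  n1⇒n6 (via fail)  emit P2@[24:24]
[25] read 'd'  n6⇒n4 (via fail)
[26] read 'd'  n4⇒n12  emit P4@[25:26]
[27] read 'b'  n12⇒n7 (via fail)
[28] read 'c'  n7⇒n8
[29] read 'c'  n8⇒n9
[30] read 'b'  n9⇒n10
[31] read 'a'  n10⇒n11  emit P2@[31:31],P3@[27:31]
[32] read 'c'  n11⇒n1 (via fail)
[33] read 'c'  n1⇒n1 (via fail)
[34] read 'b'  n1⇒n7 (via fail)
[35] read 'c'  n7⇒n8
[36] read 'd'  n8⇒n2 (via fail)
[37] read 'd'  n2⇒n3  emit P0@[35:37],P4@[36:37]
[38] read 'd'  n3⇒n12 (via fail)  emit P4@[37:38]
[39] read 'a'  n12⇒n5 (via fail)  emit P1@[38:39],P2@[39:39]
[40] read 'a'  n5⇒n6 (via fail)  emit P2@[40:40]
[41] read 'd'  n6⇒n4 (via fail)
[42] read 'a'  n4⇒n5  emit P1@[41:42],P2@[42:42]
[43] read 'c'  n5⇒n1 (via fail)
[44] read 'b'  n1⇒n7 (via fail)
[45] read 'b'  n7⇒n7 (via fail)
[46] read 'c'  n7⇒n8
[47] read 'c'  n8⇒n9
[48] read 'b'  n9⇒n10
[49] read 'a'  n10⇒n11  emit P2@[49:49],P3@[45:49]
[50] read 'c'  n11⇒n1 (via fail)
[51] read 'c'  n1⇒n1 (via fail)
[52] read 'c'  n1⇒n1 (via fail)
[53] read 'd'  n1⇒n2
[54] read 'd'  n2⇒n3  emit P0@[52:54],P4@[53:54]
[55] read 'a'  n3⇒n5 (via fail)  emit P1@[54:55],P2@[55:55]
[56] read 'b'  n5⇒n7 (via fail)
[57] read 'd'  n7⇒n4 (via fail)
[58] read 'a'  n4⇒n5  emit P1@[57:58],P2@[58:58]
[59] read 'd'  n5⇒n4 (via fail)
[60] read 'd'  n4⇒n12  emit P4@[59:60]
[61] read 'd'  n12⇒n12 (via fail)  emit P4@[60:61]
[62] read 'd'  n12⇒n12 (via fail)  emit P4@[61:62]
[63] read 'c'  n12⇒n1 (via fail)
[64] read 'd'  n1⇒n2
[65] read 'd'  n2⇒n3  emit P0@[63:65],P4@[64:65]
[66] read 'd'  n3⇒n12 (via fail)  emit P4@[65:66]
[67] read 'c'  n12⇒n1 (via fail)

All matches (sorted): [[3,0],[3,4],[4,4],[5,4],[6,1],[6,2],[8,1],[8,2],[9,2],[10,2],[11,2],[12,2],[14,4],[22,2],[22,3],[24,2],[26,4],[31,2],[31,3],[37,0],[37,4],[38,4],[39,1],[39,2],[40,2],[42,1],[42,2],[49,2],[49,3],[54,0],[54,4],[55,1],[55,2],[58,1],[58,2],[60,4],[61,4],[62,4],[65,0],[65,4],[66,4]]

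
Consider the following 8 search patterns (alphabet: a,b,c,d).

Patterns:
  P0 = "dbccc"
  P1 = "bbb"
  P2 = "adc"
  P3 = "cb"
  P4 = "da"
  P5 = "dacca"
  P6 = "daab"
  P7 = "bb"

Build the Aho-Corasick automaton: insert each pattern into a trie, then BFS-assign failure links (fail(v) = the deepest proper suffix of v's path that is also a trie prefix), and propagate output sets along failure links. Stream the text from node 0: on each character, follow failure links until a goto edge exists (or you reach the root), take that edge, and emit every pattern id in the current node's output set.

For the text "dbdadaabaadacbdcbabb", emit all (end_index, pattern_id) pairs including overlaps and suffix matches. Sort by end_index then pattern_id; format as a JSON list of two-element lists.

Build:
Trie nodes:
  0='ε' goto a→9 b→6 c→12 d→1
  1='d' goto a→14 b→2
  2='db' goto c→3
  3='dbc' goto c→4
  4='dbcc' goto c→5
  5='dbccc' goto ·  ←P0
  6='b' goto b→7
  7='bb' goto b→8  ←P7
  8='bbb' goto ·  ←P1
  9='a' goto d→10
  10='ad' goto c→11
  11='adc' goto ·  ←P2
  12='c' goto b→13
  13='cb' goto ·  ←P3
  14='da' goto a→18 c→15  ←P4
  15='dac' goto c→16
  16='dacc' goto a→17
  17='dacca' goto ·  ←P5
  18='daa' goto b→19
  19='daab' goto ·  ←P6

Failure links (BFS by depth):
  fail(1) 'd': from fail(0)=0 chase 'd': 0 ⇒ 0;  out=∅∪out(0)=∅
  fail(6) 'b': from fail(0)=0 chase 'b': 0 ⇒ 0;  out=∅∪out(0)=∅
  fail(9) 'a': from fail(0)=0 chase 'a': 0 ⇒ 0;  out=∅∪out(0)=∅
  fail(12) 'c': from fail(0)=0 chase 'c': 0 ⇒ 0;  out=∅∪out(0)=∅
  fail(2) 'db': from fail(1)=0 chase 'b': 0 ⇒ 6;  out=∅∪out(6)=∅
  fail(7) 'bb': from fail(6)=0 chase 'b': 0 ⇒ 6;  out={7}∪out(6)={7}
  fail(10) 'ad': from fail(9)=0 chase 'd': 0 ⇒ 1;  out=∅∪out(1)=∅
  fail(13) 'cb': from fail(12)=0 chase 'b': 0 ⇒ 6;  out={3}∪out(6)={3}
  fail(14) 'da': from fail(1)=0 chase 'a': 0 ⇒ 9;  out={4}∪out(9)={4}
  fail(3) 'dbc': from fail(2)=6 chase 'c': 6→0 ⇒ 12;  out=∅∪out(12)=∅
  fail(8) 'bbb': from fail(7)=6 chase 'b': 6 ⇒ 7;  out={1}∪out(7)={1,7}
  fail(11) 'adc': from fail(10)=1 chase 'c': 1→0 ⇒ 12;  out={2}∪out(12)={2}
  fail(15) 'dac': from fail(14)=9 chase 'c': 9→0 ⇒ 12;  out=∅∪out(12)=∅
  fail(18) 'daa': from fail(14)=9 chase 'a': 9→0 ⇒ 9;  out=∅∪out(9)=∅
  fail(4) 'dbcc': from fail(3)=12 chase 'c': 12→0 ⇒ 12;  out=∅∪out(12)=∅
  fail(16) 'dacc': from fail(15)=12 chase 'c': 12→0 ⇒ 12;  out=∅∪out(12)=∅
  fail(19) 'daab': from fail(18)=9 chase 'b': 9→0 ⇒ 6;  out={6}∪out(6)={6}
  fail(5) 'dbccc': from fail(4)=12 chase 'c': 12→0 ⇒ 12;  out={0}∪out(12)={0}
  fail(17) 'dacca': from fail(16)=12 chase 'a': 12→0 ⇒ 9;  out={5}∪out(9)={5}

Text stream:
pos 0 'd': at 1
pos 1 'b': at 2
pos 2 'd': at 1 ·f
pos 3 'a': at 14  ** P4@[2:3]
pos 4 'd': at 10 ·f
pos 5 'a': at 14 ·f  ** P4@[4:5]
pos 6 'a': at 18
pos 7 'b': at 19  ** P6@[4:7]
pos 8 'a': at 9 ·f
pos 9 'a': at 9 ·f
pos 10 'd': at 10
pos 11 'a': at 14 ·f  ** P4@[10:11]
pos 12 'c': at 15
pos 13 'b': at 13 ·f  ** P3@[12:13]
pos 14 'd': at 1 ·f
pos 15 'c': at 12 ·f
pos 16 'b': at 13  ** P3@[15:16]
pos 17 'a': at 9 ·f
pos 18 'b': at 6 ·f
pos 19 'b': at 7  ** P7@[18:19]

Result: [[3,4],[5,4],[7,6],[11,4],[13,3],[16,3],[19,7]]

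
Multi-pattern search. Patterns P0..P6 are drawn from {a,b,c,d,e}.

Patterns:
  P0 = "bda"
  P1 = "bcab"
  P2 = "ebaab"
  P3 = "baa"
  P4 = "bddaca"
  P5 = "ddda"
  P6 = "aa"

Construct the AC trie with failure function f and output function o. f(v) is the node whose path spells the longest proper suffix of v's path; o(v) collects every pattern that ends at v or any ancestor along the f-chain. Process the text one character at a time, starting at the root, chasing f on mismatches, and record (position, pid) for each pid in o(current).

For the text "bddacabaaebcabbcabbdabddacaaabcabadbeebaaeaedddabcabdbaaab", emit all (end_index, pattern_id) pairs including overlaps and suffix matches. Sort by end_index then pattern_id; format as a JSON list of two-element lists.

Construct AC machine:
Trie nodes:
  0='ε' goto a→22 b→1 d→18 e→7
  1='b' goto a→12 c→4 d→2
  2='bd' goto a→3 d→14
  3='bda' goto ·  [P0 ends]
  4='bc' goto a→5
  5='bca' goto b→6
  6='bcab' goto ·  [P1 ends]
  7='e' goto b→8
  8='eb' goto a→9
  9='eba' goto a→10
  10='ebaa' goto b→11
  11='ebaab' goto ·  [P2 ends]
  12='ba' goto a→13
  13='baa' goto ·  [P3 ends]
  14='bdd' goto a→15
  15='bdda' goto c→16
  16='bddac' goto a→17
  17='bddaca' goto ·  [P4 ends]
  18='d' goto d→19
  19='dd' goto d→20
  20='ddd' goto a→21
  21='ddda' goto ·  [P5 ends]
  22='a' goto a→23
  23='aa' goto ·  [P6 ends]

BFS fail/out derivation:
  fail(1) 'b': from fail(0)=0 chase 'b': 0 ⇒ 0;  out=∅∪out(0)=∅
  fail(7) 'e': from fail(0)=0 chase 'e': 0 ⇒ 0;  out=∅∪out(0)=∅
  fail(18) 'd': from fail(0)=0 chase 'd': 0 ⇒ 0;  out=∅∪out(0)=∅
  fail(22) 'a': from fail(0)=0 chase 'a': 0 ⇒ 0;  out=∅∪out(0)=∅
  fail(2) 'bd': from fail(1)=0 chase 'd': 0 ⇒ 18;  out=∅∪out(18)=∅
  fail(4) 'bc': from fail(1)=0 chase 'c': 0 ⇒ 0;  out=∅∪out(0)=∅
  fail(8) 'eb': from fail(7)=0 chase 'b': 0 ⇒ 1;  out=∅∪out(1)=∅
  fail(12) 'ba': from fail(1)=0 chase 'a': 0 ⇒ 22;  out=∅∪out(22)=∅
  fail(19) 'dd': from fail(18)=0 chase 'd': 0 ⇒ 18;  out=∅∪out(18)=∅
  fail(23) 'aa': from fail(22)=0 chase 'a': 0 ⇒ 22;  out={6}∪out(22)={6}
  fail(3) 'bda': from fail(2)=18 chase 'a': 18→0 ⇒ 22;  out={0}∪out(22)={0}
  fail(5) 'bca': from fail(4)=0 chase 'a': 0 ⇒ 22;  out=∅∪out(22)=∅
  fail(9) 'eba': from fail(8)=1 chase 'a': 1 ⇒ 12;  out=∅∪out(12)=∅
  fail(13) 'baa': from fail(12)=22 chase 'a': 22 ⇒ 23;  out={3}∪out(23)={3,6}
  fail(14) 'bdd': from fail(2)=18 chase 'd': 18 ⇒ 19;  out=∅∪out(19)=∅
  fail(20) 'ddd': from fail(19)=18 chase 'd': 18 ⇒ 19;  out=∅∪out(19)=∅
  fail(6) 'bcab': from fail(5)=22 chase 'b': 22→0 ⇒ 1;  out={1}∪out(1)={1}
  fail(10) 'ebaa': from fail(9)=12 chase 'a': 12 ⇒ 13;  out=∅∪out(13)={3,6}
  fail(15) 'bdda': from fail(14)=19 chase 'a': 19→18→0 ⇒ 22;  out=∅∪out(22)=∅
  fail(21) 'ddda': from fail(20)=19 chase 'a': 19→18→0 ⇒ 22;  out={5}∪out(22)={5}
  fail(11) 'ebaab': from fail(10)=13 chase 'b': 13→23→22→0 ⇒ 1;  out={2}∪out(1)={2}
  fail(16) 'bddac': from fail(15)=22 chase 'c': 22→0 ⇒ 0;  out=∅∪out(0)=∅
  fail(17) 'bddaca': from fail(16)=0 chase 'a': 0 ⇒ 22;  out={4}∪out(22)={4}

Scan:
i=0 'b': node 0→1
i=1 'd': node 1→2
i=2 'd': node 2→14
i=3 'a': node 14→15
i=4 'c': node 15→16
i=5 'a': node 16→17  → match P4@[0:5]
i=6 'b': node 17→1 ·f
i=7 'a': node 1→12
i=8 'a': node 12→13  → match P3@[6:8],P6@[7:8]
i=9 'e': node 13→7 ·f
i=10 'b': node 7→8
i=11 'c': node 8→4 ·f
i=12 'a': node 4→5
i=13 'b': node 5→6  → match P1@[10:13]
i=14 'b': node 6→1 ·f
i=15 'c': node 1→4
i=16 'a': node 4→5
i=17 'b': node 5→6  → match P1@[14:17]
i=18 'b': node 6→1 ·f
i=19 'd': node 1→2
i=20 'a': node 2→3  → match P0@[18:20]
i=21 'b': node 3→1 ·f
i=22 'd': node 1→2
i=23 'd': node 2→14
i=24 'a': node 14→15
i=25 'c': node 15→16
i=26 'a': node 16→17  → match P4@[21:26]
i=27 'a': node 17→23 ·f  → match P6@[26:27]
i=28 'a': node 23→23 ·f  → match P6@[27:28]
i=29 'b': node 23→1 ·f
i=30 'c': node 1→4
i=31 'a': node 4→5
i=32 'b': node 5→6  → match P1@[29:32]
i=33 'a': node 6→12 ·f
i=34 'd': node 12→18 ·f
i=35 'b': node 18→1 ·f
i=36 'e': node 1→7 ·f
i=37 'e': node 7→7 ·f
i=38 'b': node 7→8
i=39 'a': node 8→9
i=40 'a': node 9→10  → match P3@[38:40],P6@[39:40]
i=41 'e': node 10→7 ·f
i=42 'a': node 7→22 ·f
i=43 'e': node 22→7 ·f
i=44 'd': node 7→18 ·f
i=45 'd': node 18→19
i=46 'd': node 19→20
i=47 'a': node 20→21  → match P5@[44:47]
i=48 'b': node 21→1 ·f
i=49 'c': node 1→4
i=50 'a': node 4→5
i=51 'b': node 5→6  → match P1@[48:51]
i=52 'd': node 6→2 ·f
i=53 'b': node 2→1 ·f
i=54 'a': node 1→12
i=55 'a': node 12→13  → match P3@[53:55],P6@[54:55]
i=56 'a': node 13→23 ·f  → match P6@[55:56]
i=57 'b': node 23→1 ·f

Result: [[5,4],[8,3],[8,6],[13,1],[17,1],[20,0],[26,4],[27,6],[28,6],[32,1],[40,3],[40,6],[47,5],[51,1],[55,3],[55,6],[56,6]]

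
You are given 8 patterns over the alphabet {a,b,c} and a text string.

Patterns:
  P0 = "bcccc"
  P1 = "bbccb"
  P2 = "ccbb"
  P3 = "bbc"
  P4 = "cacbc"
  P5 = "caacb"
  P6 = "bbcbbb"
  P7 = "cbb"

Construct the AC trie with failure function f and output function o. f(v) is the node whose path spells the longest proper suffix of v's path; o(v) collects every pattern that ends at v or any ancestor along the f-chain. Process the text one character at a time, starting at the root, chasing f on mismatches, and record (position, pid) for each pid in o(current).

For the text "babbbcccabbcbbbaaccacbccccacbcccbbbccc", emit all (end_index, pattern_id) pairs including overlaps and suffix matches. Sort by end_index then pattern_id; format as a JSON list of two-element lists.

Build automaton:
Trie nodes:
  n0 'ε': b→1 c→10
  n1 'b': b→6 c→2
  n2 'bc': c→3
  n3 'bcc': c→4
  n4 'bccc': c→5
  n5 'bcccc': ·  [P0 ends]
  n6 'bb': c→7
  n7 'bbc': b→21 c→8  [P3 ends]
  n8 'bbcc': b→9
  n9 'bbccb': ·  [P1 ends]
  n10 'c': a→14 b→24 c→11
  n11 'cc': b→12
  n12 'ccb': b→13
  n13 'ccbb': ·  [P2 ends]
  n14 'ca': a→18 c→15
  n15 'cac': b→16
  n16 'cacb': c→17
  n17 'cacbc': ·  [P4 ends]
  n18 'caa': c→19
  n19 'caac': b→20
  n20 'caacb': ·  [P5 ends]
  n21 'bbcb': b→22
  n22 'bbcbb': b→23
  n23 'bbcbbb': ·  [P6 ends]
  n24 'cb': b→25
  n25 'cbb': ·  [P7 ends]

BFS fail/out derivation:
  fail(1) 'b': from fail(0)=0 chase 'b': 0 ⇒ 0;  out=∅∪out(0)=∅
  fail(10) 'c': from fail(0)=0 chase 'c': 0 ⇒ 0;  out=∅∪out(0)=∅
  fail(2) 'bc': from fail(1)=0 chase 'c': 0 ⇒ 10;  out=∅∪out(10)=∅
  fail(6) 'bb': from fail(1)=0 chase 'b': 0 ⇒ 1;  out=∅∪out(1)=∅
  fail(11) 'cc': from fail(10)=0 chase 'c': 0 ⇒ 10;  out=∅∪out(10)=∅
  fail(14) 'ca': from fail(10)=0 chase 'a': 0 ⇒ 0;  out=∅∪out(0)=∅
  fail(24) 'cb': from fail(10)=0 chase 'b': 0 ⇒ 1;  out=∅∪out(1)=∅
  fail(3) 'bcc': from fail(2)=10 chase 'c': 10 ⇒ 11;  out=∅∪out(11)=∅
  fail(7) 'bbc': from fail(6)=1 chase 'c': 1 ⇒ 2;  out={3}∪out(2)={3}
  fail(12) 'ccb': from fail(11)=10 chase 'b': 10 ⇒ 24;  out=∅∪out(24)=∅
  fail(15) 'cac': from fail(14)=0 chase 'c': 0 ⇒ 10;  out=∅∪out(10)=∅
  fail(18) 'caa': from fail(14)=0 chase 'a': 0 ⇒ 0;  out=∅∪out(0)=∅
  fail(25) 'cbb': from fail(24)=1 chase 'b': 1 ⇒ 6;  out={7}∪out(6)={7}
  fail(4) 'bccc': from fail(3)=11 chase 'c': 11→10 ⇒ 11;  out=∅∪out(11)=∅
  fail(8) 'bbcc': from fail(7)=2 chase 'c': 2 ⇒ 3;  out=∅∪out(3)=∅
  fail(13) 'ccbb': from fail(12)=24 chase 'b': 24 ⇒ 25;  out={2}∪out(25)={2,7}
  fail(16) 'cacb': from fail(15)=10 chase 'b': 10 ⇒ 24;  out=∅∪out(24)=∅
  fail(19) 'caac': from fail(18)=0 chase 'c': 0 ⇒ 10;  out=∅∪out(10)=∅
  fail(21) 'bbcb': from fail(7)=2 chase 'b': 2→10 ⇒ 24;  out=∅∪out(24)=∅
  fail(5) 'bcccc': from fail(4)=11 chase 'c': 11→10 ⇒ 11;  out={0}∪out(11)={0}
  fail(9) 'bbccb': from fail(8)=3 chase 'b': 3→11 ⇒ 12;  out={1}∪out(12)={1}
  fail(17) 'cacbc': from fail(16)=24 chase 'c': 24→1 ⇒ 2;  out={4}∪out(2)={4}
  fail(20) 'caacb': from fail(19)=10 chase 'b': 10 ⇒ 24;  out={5}∪out(24)={5}
  fail(22) 'bbcbb': from fail(21)=24 chase 'b': 24 ⇒ 25;  out=∅∪out(25)={7}
  fail(23) 'bbcbbb': from fail(22)=25 chase 'b': 25→6→1 ⇒ 6;  out={6}∪out(6)={6}

Scan:
i=0 'b': node 0→1
i=1 'a': node 1→0 (via fail)
i=2 'b': node 0→1
i=3 'b': node 1→6
i=4 'b': node 6→6 (via fail)
i=5 'c': node 6→7  emit P3@[3:5]
i=6 'c': node 7→8
i=7 'c': node 8→4 (via fail)
i=8 'a': node 4→14 (via fail)
i=9 'b': node 14→1 (via fail)
i=10 'b': node 1→6
i=11 'c': node 6→7  emit P3@[9:11]
i=12 'b': node 7→21
i=13 'b': node 21→22  emit P7@[11:13]
i=14 'b': node 22→23  emit P6@[9:14]
i=15 'a': node 23→0 (via fail)
i=16 'a': node 0→0
i=17 'c': node 0→10
i=18 'c': node 10→11
i=19 'a': node 11→14 (via fail)
i=20 'c': node 14→15
i=21 'b': node 15→16
i=22 'c': node 16→17  emit P4@[18:22]
i=23 'c': node 17→3 (via fail)
i=24 'c': node 3→4
i=25 'c': node 4→5  emit P0@[21:25]
i=26 'a': node 5→14 (via fail)
i=27 'c': node 14→15
i=28 'b': node 15→16
i=29 'c': node 16→17  emit P4@[25:29]
i=30 'c': node 17→3 (via fail)
i=31 'c': node 3→4
i=32 'b': node 4→12 (via fail)
i=33 'b': node 12→13  emit P2@[30:33],P7@[31:33]
i=34 'b': node 13→6 (via fail)
i=35 'c': node 6→7  emit P3@[33:35]
i=36 'c': node 7→8
i=37 'c': node 8→4 (via fail)

All matches (sorted): [[5,3],[11,3],[13,7],[14,6],[22,4],[25,0],[29,4],[33,2],[33,7],[35,3]]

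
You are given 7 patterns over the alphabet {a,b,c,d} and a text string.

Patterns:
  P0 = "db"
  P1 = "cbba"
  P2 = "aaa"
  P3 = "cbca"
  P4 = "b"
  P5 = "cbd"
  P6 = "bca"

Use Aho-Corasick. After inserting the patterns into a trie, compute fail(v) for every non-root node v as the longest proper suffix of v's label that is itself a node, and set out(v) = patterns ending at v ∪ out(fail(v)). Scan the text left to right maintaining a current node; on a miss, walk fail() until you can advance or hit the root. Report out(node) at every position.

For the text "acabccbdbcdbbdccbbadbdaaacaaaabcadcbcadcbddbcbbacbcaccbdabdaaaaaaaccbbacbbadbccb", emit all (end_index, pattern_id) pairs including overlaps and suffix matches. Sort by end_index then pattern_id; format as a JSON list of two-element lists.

Construct AC machine:
Trie (insert patterns):
  0='ε' goto a→7 b→12 c→3 d→1
  1='d' goto b→2
  2='db' goto ·  [P0 ends]
  3='c' goto b→4
  4='cb' goto b→5 c→10 d→13
  5='cbb' goto a→6
  6='cbba' goto ·  [P1 ends]
  7='a' goto a→8
  8='aa' goto a→9
  9='aaa' goto ·  [P2 ends]
  10='cbc' goto a→11
  11='cbca' goto ·  [P3 ends]
  12='b' goto c→14  [P4 ends]
  13='cbd' goto ·  [P5 ends]
  14='bc' goto a→15
  15='bca' goto ·  [P6 ends]

Failure links (BFS by depth):
  fail(1) 'd': from fail(0)=0 chase 'd': 0 ⇒ 0;  out=∅∪out(0)=∅
  fail(3) 'c': from fail(0)=0 chase 'c': 0 ⇒ 0;  out=∅∪out(0)=∅
  fail(7) 'a': from fail(0)=0 chase 'a': 0 ⇒ 0;  out=∅∪out(0)=∅
  fail(12) 'b': from fail(0)=0 chase 'b': 0 ⇒ 0;  out={4}∪out(0)={4}
  fail(2) 'db': from fail(1)=0 chase 'b': 0 ⇒ 12;  out={0}∪out(12)={0,4}
  fail(4) 'cb': from fail(3)=0 chase 'b': 0 ⇒ 12;  out=∅∪out(12)={4}
  fail(8) 'aa': from fail(7)=0 chase 'a': 0 ⇒ 7;  out=∅∪out(7)=∅
  fail(14) 'bc': from fail(12)=0 chase 'c': 0 ⇒ 3;  out=∅∪out(3)=∅
  fail(5) 'cbb': from fail(4)=12 chase 'b': 12→0 ⇒ 12;  out=∅∪out(12)={4}
  fail(9) 'aaa': from fail(8)=7 chase 'a': 7 ⇒ 8;  out={2}∪out(8)={2}
  fail(10) 'cbc': from fail(4)=12 chase 'c': 12 ⇒ 14;  out=∅∪out(14)=∅
  fail(13) 'cbd': from fail(4)=12 chase 'd': 12→0 ⇒ 1;  out={5}∪out(1)={5}
  fail(15) 'bca': from fail(14)=3 chase 'a': 3→0 ⇒ 7;  out={6}∪out(7)={6}
  fail(6) 'cbba': from fail(5)=12 chase 'a': 12→0 ⇒ 7;  out={1}∪out(7)={1}
  fail(11) 'cbca': from fail(10)=14 chase 'a': 14 ⇒ 15;  out={3}∪out(15)={3,6}

Scan:
[0] read 'a'  n0⇒n7
[1] read 'c'  n7⇒n3 (via fail)
[2] read 'a'  n3⇒n7 (via fail)
[3] read 'b'  n7⇒n12 (via fail)  ** P4@[3:3]
[4] read 'c'  n12⇒n14
[5] read 'c'  n14⇒n3 (via fail)
[6] read 'b'  n3⇒n4  ** P4@[6:6]
[7] read 'd'  n4⇒n13  ** P5@[5:7]
[8] read 'b'  n13⇒n2 (via fail)  ** P0@[7:8],P4@[8:8]
[9] read 'c'  n2⇒n14 (via fail)
[10] read 'd'  n14⇒n1 (via fail)
[11] read 'b'  n1⇒n2  ** P0@[10:11],P4@[11:11]
[12] read 'b'  n2⇒n12 (via fail)  ** P4@[12:12]
[13] read 'd'  n12⇒n1 (via fail)
[14] read 'c'  n1⇒n3 (via fail)
[15] read 'c'  n3⇒n3 (via fail)
[16] read 'b'  n3⇒n4  ** P4@[16:16]
[17] read 'b'  n4⇒n5  ** P4@[17:17]
[18] read 'a'  n5⇒n6  ** P1@[15:18]
[19] read 'd'  n6⇒n1 (via fail)
[20] read 'b'  n1⇒n2  ** P0@[19:20],P4@[20:20]
[21] read 'd'  n2⇒n1 (via fail)
[22] read 'a'  n1⇒n7 (via fail)
[23] read 'a'  n7⇒n8
[24] read 'a'  n8⇒n9  ** P2@[22:24]
[25] read 'c'  n9⇒n3 (via fail)
[26] read 'a'  n3⇒n7 (via fail)
[27] read 'a'  n7⇒n8
[28] read 'a'  n8⇒n9  ** P2@[26:28]
[29] read 'a'  n9⇒n9 (via fail)  ** P2@[27:29]
[30] read 'b'  n9⇒n12 (via fail)  ** P4@[30:30]
[31] read 'c'  n12⇒n14
[32] read 'a'  n14⇒n15  ** P6@[30:32]
[33] read 'd'  n15⇒n1 (via fail)
[34] read 'c'  n1⇒n3 (via fail)
[35] read 'b'  n3⇒n4  ** P4@[35:35]
[36] read 'c'  n4⇒n10
[37] read 'a'  n10⇒n11  ** P3@[34:37],P6@[35:37]
[38] read 'd'  n11⇒n1 (via fail)
[39] read 'c'  n1⇒n3 (via fail)
[40] read 'b'  n3⇒n4  ** P4@[40:40]
[41] read 'd'  n4⇒n13  ** P5@[39:41]
[42] read 'd'  n13⇒n1 (via fail)
[43] read 'b'  n1⇒n2  ** P0@[42:43],P4@[43:43]
[44] read 'c'  n2⇒n14 (via fail)
[45] read 'b'  n14⇒n4 (via fail)  ** P4@[45:45]
[46] read 'b'  n4⇒n5  ** P4@[46:46]
[47] read 'a'  n5⇒n6  ** P1@[44:47]
[48] read 'c'  n6⇒n3 (via fail)
[49] read 'b'  n3⇒n4  ** P4@[49:49]
[50] read 'c'  n4⇒n10
[51] read 'a'  n10⇒n11  ** P3@[48:51],P6@[49:51]
[52] read 'c'  n11⇒n3 (via fail)
[53] read 'c'  n3⇒n3 (via fail)
[54] read 'b'  n3⇒n4  ** P4@[54:54]
[55] read 'd'  n4⇒n13  ** P5@[53:55]
[56] read 'a'  n13⇒n7 (via fail)
[57] read 'b'  n7⇒n12 (via fail)  ** P4@[57:57]
[58] read 'd'  n12⇒n1 (via fail)
[59] read 'a'  n1⇒n7 (via fail)
[60] read 'a'  n7⇒n8
[61] read 'a'  n8⇒n9  ** P2@[59:61]
[62] read 'a'  n9⇒n9 (via fail)  ** P2@[60:62]
[63] read 'a'  n9⇒n9 (via fail)  ** P2@[61:63]
[64] read 'a'  n9⇒n9 (via fail)  ** P2@[62:64]
[65] read 'a'  n9⇒n9 (via fail)  ** P2@[63:65]
[66] read 'c'  n9⇒n3 (via fail)
[67] read 'c'  n3⇒n3 (via fail)
[68] read 'b'  n3⇒n4  ** P4@[68:68]
[69] read 'b'  n4⇒n5  ** P4@[69:69]
[70] read 'a'  n5⇒n6  ** P1@[67:70]
[71] read 'c'  n6⇒n3 (via fail)
[72] read 'b'  n3⇒n4  ** P4@[72:72]
[73] read 'b'  n4⇒n5  ** P4@[73:73]
[74] read 'a'  n5⇒n6  ** P1@[71:74]
[75] read 'd'  n6⇒n1 (via fail)
[76] read 'b'  n1⇒n2  ** P0@[75:76],P4@[76:76]
[77] read 'c'  n2⇒n14 (via fail)
[78] read 'c'  n14⇒n3 (via fail)
[79] read 'b'  n3⇒n4  ** P4@[79:79]

Result: [[3,4],[6,4],[7,5],[8,0],[8,4],[11,0],[11,4],[12,4],[16,4],[17,4],[18,1],[20,0],[20,4],[24,2],[28,2],[29,2],[30,4],[32,6],[35,4],[37,3],[37,6],[40,4],[41,5],[43,0],[43,4],[45,4],[46,4],[47,1],[49,4],[51,3],[51,6],[54,4],[55,5],[57,4],[61,2],[62,2],[63,2],[64,2],[65,2],[68,4],[69,4],[70,1],[72,4],[73,4],[74,1],[76,0],[76,4],[79,4]]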